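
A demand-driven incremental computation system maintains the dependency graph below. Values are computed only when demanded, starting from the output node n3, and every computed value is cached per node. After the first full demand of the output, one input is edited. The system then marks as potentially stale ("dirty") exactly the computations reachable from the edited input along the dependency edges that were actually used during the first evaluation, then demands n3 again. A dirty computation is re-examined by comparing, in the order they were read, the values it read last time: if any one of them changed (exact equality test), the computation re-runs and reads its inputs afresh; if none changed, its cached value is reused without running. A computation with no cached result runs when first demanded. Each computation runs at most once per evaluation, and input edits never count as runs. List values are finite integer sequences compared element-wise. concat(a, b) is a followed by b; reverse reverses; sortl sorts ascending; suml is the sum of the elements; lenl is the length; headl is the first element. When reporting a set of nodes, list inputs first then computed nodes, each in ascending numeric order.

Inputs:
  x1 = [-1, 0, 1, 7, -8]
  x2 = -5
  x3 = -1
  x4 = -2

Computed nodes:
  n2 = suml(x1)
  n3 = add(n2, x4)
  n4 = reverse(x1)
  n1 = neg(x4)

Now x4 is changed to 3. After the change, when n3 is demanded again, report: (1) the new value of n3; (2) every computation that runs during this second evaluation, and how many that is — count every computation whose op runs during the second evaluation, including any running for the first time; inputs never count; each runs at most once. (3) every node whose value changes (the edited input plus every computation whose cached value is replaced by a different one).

New value of n3: 2.
Computations that run: n3 — 1 in total.
Values that change: x4, n3.

First evaluation (everything demanded from the output):
  n2 = suml([-1, 0, 1, 7, -8]) = -1
  n3 = add(-1, -2) = -3

Propagation after the edit:
  n3: runs — x4 -2->3; result 2.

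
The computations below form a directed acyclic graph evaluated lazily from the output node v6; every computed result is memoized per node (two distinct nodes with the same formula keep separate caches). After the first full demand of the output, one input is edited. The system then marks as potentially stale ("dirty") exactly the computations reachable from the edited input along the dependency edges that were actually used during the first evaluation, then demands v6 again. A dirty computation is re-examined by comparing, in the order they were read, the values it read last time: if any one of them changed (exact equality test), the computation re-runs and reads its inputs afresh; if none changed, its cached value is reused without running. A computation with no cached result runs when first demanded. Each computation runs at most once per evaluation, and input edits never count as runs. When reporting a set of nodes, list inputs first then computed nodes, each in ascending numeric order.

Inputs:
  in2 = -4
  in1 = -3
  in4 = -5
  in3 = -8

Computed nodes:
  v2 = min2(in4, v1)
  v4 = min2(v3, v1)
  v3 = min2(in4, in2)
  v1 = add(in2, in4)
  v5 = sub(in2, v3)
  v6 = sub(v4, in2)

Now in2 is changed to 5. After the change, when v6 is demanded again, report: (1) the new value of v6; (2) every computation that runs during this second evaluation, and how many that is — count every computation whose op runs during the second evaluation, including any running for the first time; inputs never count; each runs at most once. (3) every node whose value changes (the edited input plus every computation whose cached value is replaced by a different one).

First demand of the output computes:
  v1 = add(-4, -5) = -9
  v3 = min2(-5, -4) = -5
  v4 = min2(-5, -9) = -9
  v6 = sub(-9, -4) = -5

After the edit, cleaning proceeds:
  v1: a read changed (in2 -4->5) — executes, giving 0.
  v3: a read changed (in2 -4->5) — executes, giving -5 — identical to its old value.
  v4: a read changed (v1 -9->0) — executes, giving -5.
  v6: a read changed (v4 -9->-5; in2 -4->5) — executes, giving -10.

Demanding v6 again yields -10.
4 computations run: v1, v3, v4, v6.
The nodes whose values change: in2, v1, v4, v6.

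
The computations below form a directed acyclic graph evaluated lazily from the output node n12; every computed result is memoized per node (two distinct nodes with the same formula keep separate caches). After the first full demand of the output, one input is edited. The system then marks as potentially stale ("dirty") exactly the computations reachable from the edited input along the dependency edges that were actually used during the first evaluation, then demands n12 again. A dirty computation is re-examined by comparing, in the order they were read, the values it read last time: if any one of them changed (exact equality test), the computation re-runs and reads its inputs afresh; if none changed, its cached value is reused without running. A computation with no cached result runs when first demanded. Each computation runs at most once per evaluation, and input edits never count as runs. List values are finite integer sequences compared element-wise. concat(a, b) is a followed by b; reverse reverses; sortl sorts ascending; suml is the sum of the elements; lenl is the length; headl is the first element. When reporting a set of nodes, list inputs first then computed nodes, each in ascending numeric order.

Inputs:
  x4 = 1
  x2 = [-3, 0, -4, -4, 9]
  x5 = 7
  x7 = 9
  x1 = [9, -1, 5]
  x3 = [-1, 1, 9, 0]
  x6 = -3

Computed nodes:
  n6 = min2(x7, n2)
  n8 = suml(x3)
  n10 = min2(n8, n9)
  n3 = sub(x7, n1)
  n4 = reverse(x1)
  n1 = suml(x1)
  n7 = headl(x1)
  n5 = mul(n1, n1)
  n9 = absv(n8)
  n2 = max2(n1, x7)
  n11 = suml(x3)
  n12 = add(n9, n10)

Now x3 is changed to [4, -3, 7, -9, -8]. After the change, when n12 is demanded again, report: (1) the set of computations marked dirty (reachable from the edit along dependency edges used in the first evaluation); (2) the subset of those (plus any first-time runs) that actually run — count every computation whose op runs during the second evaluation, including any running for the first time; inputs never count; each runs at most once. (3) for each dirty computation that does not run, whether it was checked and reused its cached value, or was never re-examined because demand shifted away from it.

The edit dirties: n8, n9, n10, n12.
4 computations run: n8, n9, n10, n12.
No dirty computation escaped a run.

First demand of the output computes:
  n8 = suml([-1, 1, 9, 0]) = 9
  n9 = absv(9) = 9
  n10 = min2(9, 9) = 9
  n12 = add(9, 9) = 18

After the edit, cleaning proceeds:
  n8: a read changed (x3 [-1, 1, 9, 0]->[4, -3, 7, -9, -8]) — executes, giving -9.
  n9: a read changed (n8 9->-9) — executes, giving 9 — identical to its old value.
  n10: a read changed (n8 9->-9) — executes, giving -9.
  n12: a read changed (n10 9->-9) — executes, giving 0.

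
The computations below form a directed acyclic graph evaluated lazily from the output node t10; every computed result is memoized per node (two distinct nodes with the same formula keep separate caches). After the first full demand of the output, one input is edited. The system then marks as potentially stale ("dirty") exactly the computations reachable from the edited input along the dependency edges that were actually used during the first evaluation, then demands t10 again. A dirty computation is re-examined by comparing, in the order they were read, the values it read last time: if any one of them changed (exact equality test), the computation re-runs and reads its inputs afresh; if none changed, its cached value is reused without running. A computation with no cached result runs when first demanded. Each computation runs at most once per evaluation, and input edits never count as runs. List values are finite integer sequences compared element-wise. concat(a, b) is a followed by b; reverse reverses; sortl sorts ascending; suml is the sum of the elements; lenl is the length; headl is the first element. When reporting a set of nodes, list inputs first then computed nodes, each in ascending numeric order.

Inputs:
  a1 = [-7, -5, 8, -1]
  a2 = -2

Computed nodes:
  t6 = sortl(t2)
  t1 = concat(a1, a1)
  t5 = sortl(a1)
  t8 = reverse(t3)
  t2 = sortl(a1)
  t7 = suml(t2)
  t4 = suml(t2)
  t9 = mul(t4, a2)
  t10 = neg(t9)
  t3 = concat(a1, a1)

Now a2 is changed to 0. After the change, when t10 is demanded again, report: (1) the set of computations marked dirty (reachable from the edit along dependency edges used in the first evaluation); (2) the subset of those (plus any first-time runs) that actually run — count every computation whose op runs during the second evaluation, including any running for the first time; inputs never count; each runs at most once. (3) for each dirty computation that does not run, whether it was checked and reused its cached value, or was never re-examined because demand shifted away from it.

The edit dirties: t9, t10.
2 computations run: t9, t10.
No dirty computation escaped a run.

First demand of the output computes:
  t2 = sortl([-7, -5, 8, -1]) = [-7, -5, -1, 8]
  t4 = suml([-7, -5, -1, 8]) = -5
  t9 = mul(-5, -2) = 10
  t10 = neg(10) = -10

After the edit, cleaning proceeds:
  t9: a read changed (a2 -2->0) — executes, giving 0.
  t10: a read changed (t9 10->0) — executes, giving 0.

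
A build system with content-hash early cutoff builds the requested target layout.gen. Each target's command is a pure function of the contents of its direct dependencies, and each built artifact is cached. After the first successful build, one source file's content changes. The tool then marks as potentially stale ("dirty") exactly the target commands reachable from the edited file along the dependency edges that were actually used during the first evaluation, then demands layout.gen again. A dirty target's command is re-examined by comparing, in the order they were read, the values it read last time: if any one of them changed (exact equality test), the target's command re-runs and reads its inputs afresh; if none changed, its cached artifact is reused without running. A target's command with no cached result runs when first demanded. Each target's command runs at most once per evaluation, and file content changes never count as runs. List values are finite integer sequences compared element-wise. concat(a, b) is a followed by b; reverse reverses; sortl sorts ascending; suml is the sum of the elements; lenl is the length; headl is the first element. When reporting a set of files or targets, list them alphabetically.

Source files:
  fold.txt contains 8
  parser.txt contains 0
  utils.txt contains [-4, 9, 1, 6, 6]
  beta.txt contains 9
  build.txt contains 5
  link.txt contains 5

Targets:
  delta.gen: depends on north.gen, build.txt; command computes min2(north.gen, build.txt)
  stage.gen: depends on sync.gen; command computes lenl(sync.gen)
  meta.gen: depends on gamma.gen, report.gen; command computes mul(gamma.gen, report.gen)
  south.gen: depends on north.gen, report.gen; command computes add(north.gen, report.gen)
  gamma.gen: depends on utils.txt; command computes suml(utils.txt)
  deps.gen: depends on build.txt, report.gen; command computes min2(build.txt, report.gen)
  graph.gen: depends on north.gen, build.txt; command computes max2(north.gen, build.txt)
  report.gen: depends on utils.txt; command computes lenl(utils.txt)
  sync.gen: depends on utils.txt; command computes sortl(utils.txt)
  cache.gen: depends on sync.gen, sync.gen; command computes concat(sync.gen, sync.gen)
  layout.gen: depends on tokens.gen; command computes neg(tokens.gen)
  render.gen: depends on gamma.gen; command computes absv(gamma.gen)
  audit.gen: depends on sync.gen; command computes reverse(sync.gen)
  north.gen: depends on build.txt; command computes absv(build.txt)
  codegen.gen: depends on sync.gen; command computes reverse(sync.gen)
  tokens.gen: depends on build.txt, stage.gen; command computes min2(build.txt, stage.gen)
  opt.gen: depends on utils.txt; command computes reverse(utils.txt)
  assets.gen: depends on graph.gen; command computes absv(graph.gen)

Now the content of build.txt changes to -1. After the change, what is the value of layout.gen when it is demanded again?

First evaluation (everything demanded from the output):
  sync.gen = sortl([-4, 9, 1, 6, 6]) = [-4, 1, 6, 6, 9]
  stage.gen = lenl([-4, 1, 6, 6, 9]) = 5
  tokens.gen = min2(5, 5) = 5
  layout.gen = neg(5) = -5

Propagation after the edit:
  tokens.gen: runs — build.txt 5->-1; result -1.
  layout.gen: runs — tokens.gen 5->-1; result 1.

New value of layout.gen: 1.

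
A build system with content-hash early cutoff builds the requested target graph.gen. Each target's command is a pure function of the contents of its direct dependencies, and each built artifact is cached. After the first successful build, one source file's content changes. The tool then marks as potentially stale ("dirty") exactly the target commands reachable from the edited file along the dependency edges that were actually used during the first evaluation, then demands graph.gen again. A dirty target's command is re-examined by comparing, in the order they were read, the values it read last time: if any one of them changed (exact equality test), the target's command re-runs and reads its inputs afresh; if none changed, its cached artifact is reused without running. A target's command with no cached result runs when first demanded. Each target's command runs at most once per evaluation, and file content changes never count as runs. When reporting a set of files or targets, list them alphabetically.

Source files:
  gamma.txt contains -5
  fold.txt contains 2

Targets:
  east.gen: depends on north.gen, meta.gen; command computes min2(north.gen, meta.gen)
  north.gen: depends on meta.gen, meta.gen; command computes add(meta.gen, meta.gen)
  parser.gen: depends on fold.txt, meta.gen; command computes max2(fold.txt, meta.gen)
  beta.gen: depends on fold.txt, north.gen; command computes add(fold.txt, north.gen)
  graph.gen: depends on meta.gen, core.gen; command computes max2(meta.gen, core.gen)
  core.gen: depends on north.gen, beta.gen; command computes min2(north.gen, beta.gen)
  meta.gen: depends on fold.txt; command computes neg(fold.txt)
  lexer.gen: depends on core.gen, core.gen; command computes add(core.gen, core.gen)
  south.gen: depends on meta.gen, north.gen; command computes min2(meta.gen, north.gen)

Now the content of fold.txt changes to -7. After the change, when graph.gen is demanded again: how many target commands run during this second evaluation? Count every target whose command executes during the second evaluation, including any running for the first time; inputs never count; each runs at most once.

First evaluation (everything demanded from the output):
  meta.gen = neg(2) = -2
  north.gen = add(-2, -2) = -4
  beta.gen = add(2, -4) = -2
  core.gen = min2(-4, -2) = -4
  graph.gen = max2(-2, -4) = -2

Propagation after the edit:
  meta.gen: runs — fold.txt 2->-7; result 7.
  north.gen: runs — meta.gen -2->7; meta.gen -2->7; result 14.
  beta.gen: runs — fold.txt 2->-7; north.gen -4->14; result 7.
  core.gen: runs — north.gen -4->14; beta.gen -2->7; result 7.
  graph.gen: runs — meta.gen -2->7; core.gen -4->7; result 7.

Target commands that run: beta.gen, core.gen, graph.gen, meta.gen, north.gen — 5 in total.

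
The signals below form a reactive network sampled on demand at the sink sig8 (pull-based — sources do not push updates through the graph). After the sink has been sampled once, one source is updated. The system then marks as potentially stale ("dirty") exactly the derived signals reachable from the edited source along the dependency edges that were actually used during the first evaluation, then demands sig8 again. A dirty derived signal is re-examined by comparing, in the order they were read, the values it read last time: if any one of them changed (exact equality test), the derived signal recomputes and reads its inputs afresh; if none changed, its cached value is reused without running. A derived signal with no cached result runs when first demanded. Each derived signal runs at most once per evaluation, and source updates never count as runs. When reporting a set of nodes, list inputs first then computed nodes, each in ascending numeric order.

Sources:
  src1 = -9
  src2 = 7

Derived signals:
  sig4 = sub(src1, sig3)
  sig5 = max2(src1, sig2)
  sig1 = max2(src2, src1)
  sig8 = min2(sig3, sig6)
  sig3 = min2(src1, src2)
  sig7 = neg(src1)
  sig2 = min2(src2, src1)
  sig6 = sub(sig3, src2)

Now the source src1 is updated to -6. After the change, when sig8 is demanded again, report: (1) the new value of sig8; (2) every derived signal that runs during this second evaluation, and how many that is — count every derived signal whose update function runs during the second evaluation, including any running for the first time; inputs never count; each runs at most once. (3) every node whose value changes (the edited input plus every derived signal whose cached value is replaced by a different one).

Initial pass — values computed on the first demand:
  sig3 = min2(-9, 7) = -9
  sig6 = sub(-9, 7) = -16
  sig8 = min2(-9, -16) = -16

Second demand — change propagation:
  sig3: re-runs because src1 -9->-6; new result -6.
  sig6: re-runs because sig3 -9->-6; new result -13.
  sig8: re-runs because sig3 -9->-6; sig6 -16->-13; new result -13.

sig8 now evaluates to -13.
Run set: sig3, sig6, sig8 (3 run).
Changed values: src1, sig3, sig6, sig8.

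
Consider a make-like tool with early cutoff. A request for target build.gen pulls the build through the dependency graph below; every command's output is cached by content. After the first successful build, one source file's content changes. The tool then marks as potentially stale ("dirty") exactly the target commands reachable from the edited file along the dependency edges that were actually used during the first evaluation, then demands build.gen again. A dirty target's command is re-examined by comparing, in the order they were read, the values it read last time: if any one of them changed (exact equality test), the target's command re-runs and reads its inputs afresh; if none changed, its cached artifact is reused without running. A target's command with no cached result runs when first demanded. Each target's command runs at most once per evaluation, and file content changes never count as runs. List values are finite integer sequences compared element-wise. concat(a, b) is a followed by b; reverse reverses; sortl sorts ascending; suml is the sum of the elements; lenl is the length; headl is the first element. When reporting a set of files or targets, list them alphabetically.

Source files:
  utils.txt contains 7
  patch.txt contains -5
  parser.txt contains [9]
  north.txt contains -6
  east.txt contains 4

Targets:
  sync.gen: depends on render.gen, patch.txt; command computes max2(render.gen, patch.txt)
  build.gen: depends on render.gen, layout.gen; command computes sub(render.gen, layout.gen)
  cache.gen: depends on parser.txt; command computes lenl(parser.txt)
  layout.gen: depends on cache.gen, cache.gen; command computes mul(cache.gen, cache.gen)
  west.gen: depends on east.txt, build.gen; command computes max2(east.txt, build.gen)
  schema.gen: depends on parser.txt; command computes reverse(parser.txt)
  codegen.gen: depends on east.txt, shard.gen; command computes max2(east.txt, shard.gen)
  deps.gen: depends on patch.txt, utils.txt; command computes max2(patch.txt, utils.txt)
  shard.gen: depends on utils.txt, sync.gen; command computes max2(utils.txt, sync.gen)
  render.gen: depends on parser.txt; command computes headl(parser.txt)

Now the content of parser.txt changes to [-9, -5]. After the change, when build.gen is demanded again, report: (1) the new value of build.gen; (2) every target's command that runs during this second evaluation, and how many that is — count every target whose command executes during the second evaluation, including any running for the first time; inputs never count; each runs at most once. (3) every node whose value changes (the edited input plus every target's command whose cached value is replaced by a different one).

First demand of the output computes:
  cache.gen = lenl([9]) = 1
  layout.gen = mul(1, 1) = 1
  render.gen = headl([9]) = 9
  build.gen = sub(9, 1) = 8

After the edit, cleaning proceeds:
  cache.gen: a read changed (parser.txt [9]->[-9, -5]) — executes, giving 2.
  layout.gen: a read changed (cache.gen 1->2; cache.gen 1->2) — executes, giving 4.
  render.gen: a read changed (parser.txt [9]->[-9, -5]) — executes, giving -9.
  build.gen: a read changed (render.gen 9->-9; layout.gen 1->4) — executes, giving -13.

Demanding build.gen again yields -13.
4 target commands run: build.gen, cache.gen, layout.gen, render.gen.
The nodes whose values change: build.gen, cache.gen, layout.gen, parser.txt, render.gen.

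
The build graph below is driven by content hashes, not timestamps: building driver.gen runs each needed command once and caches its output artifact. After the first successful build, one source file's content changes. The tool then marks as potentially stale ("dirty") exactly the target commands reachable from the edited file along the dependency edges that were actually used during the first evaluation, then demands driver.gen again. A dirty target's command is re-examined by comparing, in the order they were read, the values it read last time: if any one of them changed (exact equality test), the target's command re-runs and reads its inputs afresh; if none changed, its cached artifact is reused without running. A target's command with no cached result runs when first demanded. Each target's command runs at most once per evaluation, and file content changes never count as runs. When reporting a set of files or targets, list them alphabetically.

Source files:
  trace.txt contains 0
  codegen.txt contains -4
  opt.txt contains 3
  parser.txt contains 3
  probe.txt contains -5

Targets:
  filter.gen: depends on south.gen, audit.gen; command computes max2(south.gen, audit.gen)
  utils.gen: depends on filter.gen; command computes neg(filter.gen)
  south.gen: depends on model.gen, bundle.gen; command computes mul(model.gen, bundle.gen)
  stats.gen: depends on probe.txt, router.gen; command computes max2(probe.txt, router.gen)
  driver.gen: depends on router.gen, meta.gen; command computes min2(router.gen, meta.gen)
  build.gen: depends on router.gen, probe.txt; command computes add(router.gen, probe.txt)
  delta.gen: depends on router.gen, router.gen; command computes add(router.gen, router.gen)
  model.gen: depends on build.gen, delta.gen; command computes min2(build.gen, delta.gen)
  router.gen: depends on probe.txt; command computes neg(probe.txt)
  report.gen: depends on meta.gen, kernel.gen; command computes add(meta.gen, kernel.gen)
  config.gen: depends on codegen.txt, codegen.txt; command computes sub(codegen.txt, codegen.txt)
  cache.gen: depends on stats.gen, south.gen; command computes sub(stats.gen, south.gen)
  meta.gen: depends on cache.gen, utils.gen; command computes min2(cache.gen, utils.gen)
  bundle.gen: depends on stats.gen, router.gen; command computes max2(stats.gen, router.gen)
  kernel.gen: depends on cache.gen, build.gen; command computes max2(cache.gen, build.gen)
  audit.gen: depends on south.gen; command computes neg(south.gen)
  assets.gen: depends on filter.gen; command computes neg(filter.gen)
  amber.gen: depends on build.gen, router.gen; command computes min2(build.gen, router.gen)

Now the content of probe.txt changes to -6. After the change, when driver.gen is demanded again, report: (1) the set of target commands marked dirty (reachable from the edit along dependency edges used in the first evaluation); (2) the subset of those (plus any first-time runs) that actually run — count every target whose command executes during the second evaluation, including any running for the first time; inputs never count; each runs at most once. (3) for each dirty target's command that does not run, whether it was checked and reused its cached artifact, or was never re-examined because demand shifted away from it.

Dirty set: audit.gen, build.gen, bundle.gen, cache.gen, delta.gen, driver.gen, filter.gen, meta.gen, model.gen, router.gen, south.gen, stats.gen, utils.gen.
Run set: build.gen, bundle.gen, cache.gen, delta.gen, driver.gen, meta.gen, model.gen, router.gen, south.gen, stats.gen (10 run).
Re-examined without running (cache reused): audit.gen, filter.gen, utils.gen.
The important point: at audit.gen every value read last time is unchanged, so the dirty flag clears without a run.

Initial pass — values computed on the first demand:
  router.gen = neg(-5) = 5
  build.gen = add(5, -5) = 0
  delta.gen = add(5, 5) = 10
  model.gen = min2(0, 10) = 0
  stats.gen = max2(-5, 5) = 5
  bundle.gen = max2(5, 5) = 5
  south.gen = mul(0, 5) = 0
  audit.gen = neg(0) = 0
  cache.gen = sub(5, 0) = 5
  filter.gen = max2(0, 0) = 0
  utils.gen = neg(0) = 0
  meta.gen = min2(5, 0) = 0
  driver.gen = min2(5, 0) = 0

Second demand — change propagation:
  router.gen: re-runs because probe.txt -5->-6; new result 6.
  build.gen: re-runs because router.gen 5->6; probe.txt -5->-6; new result 0 (unchanged).
  delta.gen: re-runs because router.gen 5->6; router.gen 5->6; new result 12.
  model.gen: re-runs because delta.gen 10->12; new result 0 (unchanged).
  stats.gen: re-runs because probe.txt -5->-6; router.gen 5->6; new result 6.
  bundle.gen: re-runs because stats.gen 5->6; router.gen 5->6; new result 6.
  south.gen: re-runs because bundle.gen 5->6; new result 0 (unchanged).
  audit.gen: re-examined; everything it read last time is the same (south.gen unchanged) — cache 0 kept, no run.
  cache.gen: re-runs because stats.gen 5->6; new result 6.
  filter.gen: re-examined; everything it read last time is the same (south.gen unchanged, audit.gen unchanged) — cache 0 kept, no run.
  utils.gen: re-examined; everything it read last time is the same (filter.gen unchanged) — cache 0 kept, no run.
  meta.gen: re-runs because cache.gen 5->6; new result 0 (unchanged).
  driver.gen: re-runs because router.gen 5->6; new result 0 (unchanged).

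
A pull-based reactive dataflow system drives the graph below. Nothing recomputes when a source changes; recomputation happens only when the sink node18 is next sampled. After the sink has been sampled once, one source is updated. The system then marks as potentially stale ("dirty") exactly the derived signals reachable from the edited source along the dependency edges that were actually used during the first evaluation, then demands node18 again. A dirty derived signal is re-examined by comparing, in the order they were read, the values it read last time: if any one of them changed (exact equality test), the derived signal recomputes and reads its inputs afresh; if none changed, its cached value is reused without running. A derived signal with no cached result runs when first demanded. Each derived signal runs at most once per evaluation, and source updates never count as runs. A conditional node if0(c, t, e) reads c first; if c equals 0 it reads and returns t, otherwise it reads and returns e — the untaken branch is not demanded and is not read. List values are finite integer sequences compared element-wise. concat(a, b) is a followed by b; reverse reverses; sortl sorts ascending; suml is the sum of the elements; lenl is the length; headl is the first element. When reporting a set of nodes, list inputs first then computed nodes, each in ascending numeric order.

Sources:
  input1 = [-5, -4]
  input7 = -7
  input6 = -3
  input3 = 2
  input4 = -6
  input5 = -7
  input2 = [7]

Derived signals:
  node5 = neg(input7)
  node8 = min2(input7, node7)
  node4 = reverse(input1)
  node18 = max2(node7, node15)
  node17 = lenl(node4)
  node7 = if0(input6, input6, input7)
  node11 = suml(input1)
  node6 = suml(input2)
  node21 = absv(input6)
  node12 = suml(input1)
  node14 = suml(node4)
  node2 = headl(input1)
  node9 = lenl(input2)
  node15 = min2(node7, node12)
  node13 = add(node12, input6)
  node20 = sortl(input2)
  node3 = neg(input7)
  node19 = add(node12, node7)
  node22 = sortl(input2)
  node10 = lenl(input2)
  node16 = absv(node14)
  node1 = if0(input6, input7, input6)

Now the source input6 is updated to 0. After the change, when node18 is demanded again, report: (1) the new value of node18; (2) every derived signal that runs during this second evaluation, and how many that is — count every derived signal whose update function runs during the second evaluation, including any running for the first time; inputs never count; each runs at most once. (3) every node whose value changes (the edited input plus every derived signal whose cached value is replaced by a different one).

New value of node18: 0.
Derived signals that run: node7, node15, node18 — 3 in total.
Values that change: input6, node7, node18.

First evaluation (everything demanded from the output):
  node7 = if0(input6=-3 -> else branch input7) = -7
  node12 = suml([-5, -4]) = -9
  node15 = min2(-7, -9) = -9
  node18 = max2(-7, -9) = -7

Propagation after the edit:
  node7: runs — input6 -3->0; result 0.
  node15: runs — node7 -7->0; result -9 (same value as before).
  node18: runs — node7 -7->0; result 0.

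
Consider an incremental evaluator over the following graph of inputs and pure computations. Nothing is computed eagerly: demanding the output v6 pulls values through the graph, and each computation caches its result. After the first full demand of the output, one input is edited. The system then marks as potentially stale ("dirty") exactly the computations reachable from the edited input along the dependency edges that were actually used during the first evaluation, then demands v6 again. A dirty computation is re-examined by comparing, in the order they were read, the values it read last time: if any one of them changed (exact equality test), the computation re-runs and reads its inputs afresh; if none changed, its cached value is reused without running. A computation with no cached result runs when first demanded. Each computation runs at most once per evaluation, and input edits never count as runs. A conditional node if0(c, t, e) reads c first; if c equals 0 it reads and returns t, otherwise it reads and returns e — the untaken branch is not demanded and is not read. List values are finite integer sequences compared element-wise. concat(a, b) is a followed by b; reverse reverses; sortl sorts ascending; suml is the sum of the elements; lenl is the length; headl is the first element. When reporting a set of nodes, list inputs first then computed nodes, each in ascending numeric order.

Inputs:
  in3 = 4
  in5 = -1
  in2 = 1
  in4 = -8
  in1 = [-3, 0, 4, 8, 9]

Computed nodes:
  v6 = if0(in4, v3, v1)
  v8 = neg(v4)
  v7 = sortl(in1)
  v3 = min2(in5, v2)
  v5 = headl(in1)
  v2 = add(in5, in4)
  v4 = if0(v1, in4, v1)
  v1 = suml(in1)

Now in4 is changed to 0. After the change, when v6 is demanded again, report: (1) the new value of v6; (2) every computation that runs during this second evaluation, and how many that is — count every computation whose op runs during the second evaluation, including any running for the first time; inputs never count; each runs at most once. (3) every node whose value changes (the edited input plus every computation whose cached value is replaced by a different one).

Initial pass — values computed on the first demand:
  v1 = suml([-3, 0, 4, 8, 9]) = 18
  v6 = if0(in4=-8 -> else branch v1) = 18

Second demand — change propagation:
  v2: newly demanded (no cache) — executes and yields -1.
  v3: newly demanded (no cache) — executes and yields -1.
  v6: re-runs because in4 -8->0; new result -1.

The important point: the flipped condition pulls in fresh nodes; v2, v3 run for the first time.

v6 now evaluates to -1.
Run set: v2, v3, v6 (3 run).
Changed values: in4, v6.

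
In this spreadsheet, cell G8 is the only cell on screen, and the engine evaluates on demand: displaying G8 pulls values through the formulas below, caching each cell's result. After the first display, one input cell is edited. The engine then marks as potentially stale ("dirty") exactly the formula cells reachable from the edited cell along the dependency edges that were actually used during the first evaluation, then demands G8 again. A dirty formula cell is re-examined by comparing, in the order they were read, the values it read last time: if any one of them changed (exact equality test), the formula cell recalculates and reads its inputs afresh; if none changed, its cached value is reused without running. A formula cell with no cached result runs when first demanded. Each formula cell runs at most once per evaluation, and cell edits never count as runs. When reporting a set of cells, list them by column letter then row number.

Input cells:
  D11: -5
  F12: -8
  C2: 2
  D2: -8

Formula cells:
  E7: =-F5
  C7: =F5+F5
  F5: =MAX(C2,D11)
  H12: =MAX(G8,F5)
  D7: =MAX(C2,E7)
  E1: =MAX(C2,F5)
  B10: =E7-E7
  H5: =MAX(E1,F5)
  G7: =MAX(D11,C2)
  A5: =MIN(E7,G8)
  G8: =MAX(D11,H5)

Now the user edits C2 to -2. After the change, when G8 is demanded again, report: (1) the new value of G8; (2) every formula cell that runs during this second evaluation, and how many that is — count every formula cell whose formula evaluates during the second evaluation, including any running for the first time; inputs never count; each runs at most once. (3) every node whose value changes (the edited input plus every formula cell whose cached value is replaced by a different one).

G8 now evaluates to -2.
Run set: E1, F5, G8, H5 (4 run).
Changed values: C2, E1, F5, G8, H5.

Initial pass — values computed on the first demand:
  F5 = MAX(2, -5) = 2
  E1 = MAX(2, 2) = 2
  H5 = MAX(2, 2) = 2
  G8 = MAX(-5, 2) = 2

Second demand — change propagation:
  F5: re-runs because C2 2->-2; new result -2.
  E1: re-runs because C2 2->-2; F5 2->-2; new result -2.
  H5: re-runs because E1 2->-2; F5 2->-2; new result -2.
  G8: re-runs because H5 2->-2; new result -2.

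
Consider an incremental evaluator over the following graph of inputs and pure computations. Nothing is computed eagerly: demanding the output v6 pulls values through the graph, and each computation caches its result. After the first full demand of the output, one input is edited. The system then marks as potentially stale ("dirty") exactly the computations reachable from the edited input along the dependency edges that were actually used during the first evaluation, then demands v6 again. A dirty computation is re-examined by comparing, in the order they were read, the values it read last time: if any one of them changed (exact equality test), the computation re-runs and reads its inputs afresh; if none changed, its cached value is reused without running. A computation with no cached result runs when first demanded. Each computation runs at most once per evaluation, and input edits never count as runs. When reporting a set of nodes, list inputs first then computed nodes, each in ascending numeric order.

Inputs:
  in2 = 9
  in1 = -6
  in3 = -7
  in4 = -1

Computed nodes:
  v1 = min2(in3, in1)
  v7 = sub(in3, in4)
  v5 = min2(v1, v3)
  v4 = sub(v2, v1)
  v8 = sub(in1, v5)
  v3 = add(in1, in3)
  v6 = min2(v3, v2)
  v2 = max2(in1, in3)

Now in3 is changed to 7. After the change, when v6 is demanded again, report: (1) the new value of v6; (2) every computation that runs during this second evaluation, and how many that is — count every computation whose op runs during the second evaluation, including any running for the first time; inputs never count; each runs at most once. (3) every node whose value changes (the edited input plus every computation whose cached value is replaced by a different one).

Initial pass — values computed on the first demand:
  v2 = max2(-6, -7) = -6
  v3 = add(-6, -7) = -13
  v6 = min2(-13, -6) = -13

Second demand — change propagation:
  v2: re-runs because in3 -7->7; new result 7.
  v3: re-runs because in3 -7->7; new result 1.
  v6: re-runs because v3 -13->1; v2 -6->7; new result 1.

v6 now evaluates to 1.
Run set: v2, v3, v6 (3 run).
Changed values: in3, v2, v3, v6.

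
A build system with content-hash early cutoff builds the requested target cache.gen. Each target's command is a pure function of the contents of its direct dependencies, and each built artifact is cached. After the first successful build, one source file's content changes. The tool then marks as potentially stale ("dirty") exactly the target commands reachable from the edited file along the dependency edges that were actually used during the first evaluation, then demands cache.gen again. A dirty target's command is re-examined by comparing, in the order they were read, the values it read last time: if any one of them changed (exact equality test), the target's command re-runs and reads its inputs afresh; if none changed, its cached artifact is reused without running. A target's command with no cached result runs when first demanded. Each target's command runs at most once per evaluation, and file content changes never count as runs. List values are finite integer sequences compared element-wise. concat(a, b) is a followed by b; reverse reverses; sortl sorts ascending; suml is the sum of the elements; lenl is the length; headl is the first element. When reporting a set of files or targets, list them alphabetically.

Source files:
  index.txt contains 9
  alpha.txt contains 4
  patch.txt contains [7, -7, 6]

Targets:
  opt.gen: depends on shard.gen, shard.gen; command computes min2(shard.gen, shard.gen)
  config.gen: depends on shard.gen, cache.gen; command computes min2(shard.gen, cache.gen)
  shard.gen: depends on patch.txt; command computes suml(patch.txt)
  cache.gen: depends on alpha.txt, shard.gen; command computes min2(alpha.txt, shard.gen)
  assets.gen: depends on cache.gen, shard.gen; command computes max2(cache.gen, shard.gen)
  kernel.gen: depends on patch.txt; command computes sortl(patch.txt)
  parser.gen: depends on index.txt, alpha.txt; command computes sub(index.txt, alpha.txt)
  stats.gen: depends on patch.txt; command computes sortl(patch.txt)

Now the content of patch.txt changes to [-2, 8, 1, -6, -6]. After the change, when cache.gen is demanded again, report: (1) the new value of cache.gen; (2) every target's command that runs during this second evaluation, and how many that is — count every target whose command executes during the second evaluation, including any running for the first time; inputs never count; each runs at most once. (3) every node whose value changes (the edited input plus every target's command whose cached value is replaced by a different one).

First evaluation (everything demanded from the output):
  shard.gen = suml([7, -7, 6]) = 6
  cache.gen = min2(4, 6) = 4

Propagation after the edit:
  shard.gen: runs — patch.txt [7, -7, 6]->[-2, 8, 1, -6, -6]; result -5.
  cache.gen: runs — shard.gen 6->-5; result -5.

New value of cache.gen: -5.
Target commands that run: cache.gen, shard.gen — 2 in total.
Values that change: cache.gen, patch.txt, shard.gen.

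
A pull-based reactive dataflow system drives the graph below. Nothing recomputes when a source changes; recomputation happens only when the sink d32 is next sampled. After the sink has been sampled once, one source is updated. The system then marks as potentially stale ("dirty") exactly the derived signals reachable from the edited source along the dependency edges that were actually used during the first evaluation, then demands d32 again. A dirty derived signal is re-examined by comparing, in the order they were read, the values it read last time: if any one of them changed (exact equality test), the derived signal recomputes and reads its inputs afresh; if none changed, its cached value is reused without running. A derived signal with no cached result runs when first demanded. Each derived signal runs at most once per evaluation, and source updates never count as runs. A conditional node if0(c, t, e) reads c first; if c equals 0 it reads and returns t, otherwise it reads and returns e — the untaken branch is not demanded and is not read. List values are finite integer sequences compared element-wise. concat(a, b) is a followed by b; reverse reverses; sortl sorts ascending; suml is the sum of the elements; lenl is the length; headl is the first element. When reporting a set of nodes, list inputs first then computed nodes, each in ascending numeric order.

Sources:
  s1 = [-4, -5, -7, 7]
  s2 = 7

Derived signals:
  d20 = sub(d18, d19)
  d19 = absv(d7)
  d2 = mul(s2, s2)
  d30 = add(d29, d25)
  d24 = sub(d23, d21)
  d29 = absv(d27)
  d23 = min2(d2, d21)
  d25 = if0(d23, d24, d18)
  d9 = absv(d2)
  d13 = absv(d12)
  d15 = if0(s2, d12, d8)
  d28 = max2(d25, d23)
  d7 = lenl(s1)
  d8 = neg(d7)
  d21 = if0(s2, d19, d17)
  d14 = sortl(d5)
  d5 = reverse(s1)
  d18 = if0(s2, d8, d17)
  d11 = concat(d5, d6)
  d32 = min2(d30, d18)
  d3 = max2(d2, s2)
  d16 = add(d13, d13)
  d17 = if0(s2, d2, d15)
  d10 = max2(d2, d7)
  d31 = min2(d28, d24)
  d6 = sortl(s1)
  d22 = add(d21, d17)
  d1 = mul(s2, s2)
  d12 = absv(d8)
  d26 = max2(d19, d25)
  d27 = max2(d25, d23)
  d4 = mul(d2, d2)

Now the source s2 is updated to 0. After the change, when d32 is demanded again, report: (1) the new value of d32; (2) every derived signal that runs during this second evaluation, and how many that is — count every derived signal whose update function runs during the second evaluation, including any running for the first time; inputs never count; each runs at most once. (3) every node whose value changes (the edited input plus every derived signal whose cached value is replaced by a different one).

New value of d32: -4.
Derived signals that run: d2, d18, d19, d21, d23, d24, d25, d27, d29, d30, d32 — 11 in total.
Values that change: s2, d2, d21, d23, d27, d29, d30.
Key observation: a condition flipped, so demand moved to the other branch — d15, d17 are never re-examined.

First evaluation (everything demanded from the output):
  d2 = mul(7, 7) = 49
  d7 = lenl([-4, -5, -7, 7]) = 4
  d8 = neg(4) = -4
  d15 = if0(s2=7 -> else branch d8) = -4
  d17 = if0(s2=7 -> else branch d15) = -4
  d18 = if0(s2=7 -> else branch d17) = -4
  d21 = if0(s2=7 -> else branch d17) = -4
  d23 = min2(49, -4) = -4
  d25 = if0(d23=-4 -> else branch d18) = -4
  d27 = max2(-4, -4) = -4
  d29 = absv(-4) = 4
  d30 = add(4, -4) = 0
  d32 = min2(0, -4) = -4

Propagation after the edit:
  d2: runs — s2 7->0; s2 7->0; result 0.
  d15: marked dirty but never re-examined — demand shifted away from it.
  d17: marked dirty but never re-examined — demand shifted away from it.
  d18: runs — s2 7->0; result -4 (same value as before).
  d19: demanded for the first time — runs, produces 4.
  d21: runs — s2 7->0; result 4.
  d23: runs — d2 49->0; d21 -4->4; result 0.
  d24: demanded for the first time — runs, produces -4.
  d25: runs — d23 -4->0; result -4 (same value as before).
  d27: runs — d23 -4->0; result 0.
  d29: runs — d27 -4->0; result 0.
  d30: runs — d29 4->0; result -4.
  d32: runs — d30 0->-4; result -4 (same value as before).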